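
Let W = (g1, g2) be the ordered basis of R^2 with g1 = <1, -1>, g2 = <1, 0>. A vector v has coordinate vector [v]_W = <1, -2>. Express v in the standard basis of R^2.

The coordinates say v = g1 - 2g2; adding the scaled basis vectors gives <-1, -1>.

<-1, -1>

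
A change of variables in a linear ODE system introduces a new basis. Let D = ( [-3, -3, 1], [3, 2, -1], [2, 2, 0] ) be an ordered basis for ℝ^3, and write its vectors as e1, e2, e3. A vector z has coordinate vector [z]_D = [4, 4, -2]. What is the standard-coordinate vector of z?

The coordinates say z = 4e1 + 4e2 - 2e3; adding the scaled basis vectors gives [-4, -8, 0].

[-4, -8, 0]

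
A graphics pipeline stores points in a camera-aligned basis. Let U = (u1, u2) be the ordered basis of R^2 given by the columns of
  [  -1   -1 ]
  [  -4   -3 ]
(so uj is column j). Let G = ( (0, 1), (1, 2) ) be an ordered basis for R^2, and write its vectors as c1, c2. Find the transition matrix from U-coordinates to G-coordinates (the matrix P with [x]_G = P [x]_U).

[[-2, -1], [-1, -1]]

Let M have columns uj and N have columns cj. Then for every x, N [x]_G = x = M [x]_U, so P = N^(-1) M.
Since det N = -1, N^(-1) has integer entries; multiplying gives P = [[-2, -1], [-1, -1]].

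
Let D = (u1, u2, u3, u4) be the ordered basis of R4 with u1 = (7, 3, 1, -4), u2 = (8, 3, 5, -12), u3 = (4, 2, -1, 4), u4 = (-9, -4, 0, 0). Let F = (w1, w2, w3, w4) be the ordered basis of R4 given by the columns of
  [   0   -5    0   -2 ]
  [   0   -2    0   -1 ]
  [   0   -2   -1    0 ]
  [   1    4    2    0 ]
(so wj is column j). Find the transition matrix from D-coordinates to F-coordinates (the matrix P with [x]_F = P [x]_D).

Take x = uj: its D-coordinates are the j-th standard unit vector, so P e_j — column j of P — equals [uj]_F.
u1 = -2w1 - w2 + w3 - w4, giving column 1 = (-2, -1, 1, -1); repeating for each j gives P = [[-2, -2, 2, 0], [-1, -2, 0, 1], [1, -1, 1, -2], [-1, 1, -2, 2]].

[[-2, -2, 2, 0], [-1, -2, 0, 1], [1, -1, 1, -2], [-1, 1, -2, 2]]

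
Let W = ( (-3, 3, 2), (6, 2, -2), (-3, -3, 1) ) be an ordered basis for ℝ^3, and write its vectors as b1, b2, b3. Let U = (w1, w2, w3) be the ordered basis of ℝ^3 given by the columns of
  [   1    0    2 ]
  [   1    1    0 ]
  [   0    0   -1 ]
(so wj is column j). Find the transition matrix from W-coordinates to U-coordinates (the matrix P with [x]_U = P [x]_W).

[[1, 2, -1], [2, 0, -2], [-2, 2, -1]]

Let M have columns bj and N have columns wj. Then for every x, N [x]_U = x = M [x]_W, so P = N^(-1) M.
Since det N = -1, N^(-1) has integer entries; multiplying gives P = [[1, 2, -1], [2, 0, -2], [-2, 2, -1]].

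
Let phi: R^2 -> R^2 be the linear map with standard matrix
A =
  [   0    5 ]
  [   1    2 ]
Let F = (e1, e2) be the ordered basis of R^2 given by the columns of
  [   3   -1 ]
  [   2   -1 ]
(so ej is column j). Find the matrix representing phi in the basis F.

With P the matrix whose columns are e1, e2, [phi]_F = P^(-1) A P.
Column by column: phi(e1) = A e1 = (10, 7); its F-coordinates (3, -1) give column 1.
Continuing for each basis vector yields [phi]_F = [[3, -2], [-1, -1]].

[[3, -2], [-1, -1]]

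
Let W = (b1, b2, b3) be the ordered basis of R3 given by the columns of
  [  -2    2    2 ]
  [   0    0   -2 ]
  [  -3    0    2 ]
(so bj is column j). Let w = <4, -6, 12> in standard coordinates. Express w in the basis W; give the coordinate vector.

<-2, -3, 3>

Write w = c_1 b1 + ... + c_3 b3 and solve for the c_i.
Row-reducing the augmented matrix [M | w] gives c = (-2, -3, 3).
Check: -2b1 - 3b2 + 3b3 = <4, -6, 12>.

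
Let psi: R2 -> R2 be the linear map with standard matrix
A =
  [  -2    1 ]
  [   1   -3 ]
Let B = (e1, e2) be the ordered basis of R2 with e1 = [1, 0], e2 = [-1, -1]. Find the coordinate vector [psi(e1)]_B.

[-3, -1]

Column 1 of [psi]_B is the B-coordinate vector of psi(e1).
In standard coordinates psi(e1) = A e1 = [-2, 1].
Converting to B: [-2, 1] = -3e1 - e2, so the coordinate vector is [-3, -1].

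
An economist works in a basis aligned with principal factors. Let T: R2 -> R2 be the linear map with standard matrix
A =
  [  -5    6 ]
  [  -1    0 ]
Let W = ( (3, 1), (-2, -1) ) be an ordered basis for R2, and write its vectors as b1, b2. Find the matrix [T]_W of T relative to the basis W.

Let P have columns b1, b2. Then [T]_W = P^(-1) A P.
Here det P = -1, so P^(-1) is integer; computing A P first and then P^(-1)(A P) gives [[-3, 0], [0, -2]].

[[-3, 0], [0, -2]]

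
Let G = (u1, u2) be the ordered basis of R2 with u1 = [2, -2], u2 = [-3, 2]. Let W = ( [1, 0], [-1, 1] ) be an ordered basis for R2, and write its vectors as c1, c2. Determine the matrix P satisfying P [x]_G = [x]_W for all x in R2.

[[0, -1], [-2, 2]]

Take x = uj: its G-coordinates are the j-th standard unit vector, so P e_j — column j of P — equals [uj]_W.
u1 = 0·c1 - 2c2, giving column 1 = [0, -2]; repeating for each j gives P = [[0, -1], [-2, 2]].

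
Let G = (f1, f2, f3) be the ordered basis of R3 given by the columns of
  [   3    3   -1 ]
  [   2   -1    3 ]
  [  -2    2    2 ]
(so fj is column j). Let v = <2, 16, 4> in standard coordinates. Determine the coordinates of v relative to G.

[v]_G is the unique c with M c = v, where M has columns f1, ..., f3.
Gaussian elimination on [M | v] yields c = (2, 0, 4).
Check: 2f1 + 0·f2 + 4f3 = <2, 16, 4>.

<2, 0, 4>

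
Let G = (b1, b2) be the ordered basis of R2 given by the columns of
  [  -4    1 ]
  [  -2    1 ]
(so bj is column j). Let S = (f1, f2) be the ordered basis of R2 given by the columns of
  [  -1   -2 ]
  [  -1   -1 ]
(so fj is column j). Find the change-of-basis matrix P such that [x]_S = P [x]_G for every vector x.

[[0, -1], [2, 0]]

Take x = bj: its G-coordinates are the j-th standard unit vector, so P e_j — column j of P — equals [bj]_S.
b1 = 0·f1 + 2f2, giving column 1 = <0, 2>; repeating for each j gives P = [[0, -1], [2, 0]].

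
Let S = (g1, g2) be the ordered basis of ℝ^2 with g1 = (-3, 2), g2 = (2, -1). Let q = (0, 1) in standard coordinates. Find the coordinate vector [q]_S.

(2, 3)

We seek scalars with c_1 g1 + c_2 g2 = q; equivalently solve M c = q where the columns of M are g1, g2.
System: -3c_1 + 2c_2 = 0, 2c_1 - c_2 = 1; solving gives c_1 = 2, c_2 = 3.
Check: 2g1 + 3g2 = (0, 1).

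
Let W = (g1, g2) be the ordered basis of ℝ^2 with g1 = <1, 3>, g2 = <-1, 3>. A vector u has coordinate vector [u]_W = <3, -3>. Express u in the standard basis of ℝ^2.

The coordinates say u = 3g1 - 3g2; adding the scaled basis vectors gives <6, 0>.

<6, 0>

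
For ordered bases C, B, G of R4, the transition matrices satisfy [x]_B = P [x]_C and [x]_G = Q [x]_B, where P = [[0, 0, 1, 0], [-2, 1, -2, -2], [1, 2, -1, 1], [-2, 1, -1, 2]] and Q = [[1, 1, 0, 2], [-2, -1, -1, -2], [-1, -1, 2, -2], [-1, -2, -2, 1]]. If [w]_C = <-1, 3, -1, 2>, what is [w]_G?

Apply P to get B-coordinates <-1, 3, 8, 10>, then Q to get G-coordinates.
The result is [w]_G = <22, -29, -6, -11>.

<22, -29, -6, -11>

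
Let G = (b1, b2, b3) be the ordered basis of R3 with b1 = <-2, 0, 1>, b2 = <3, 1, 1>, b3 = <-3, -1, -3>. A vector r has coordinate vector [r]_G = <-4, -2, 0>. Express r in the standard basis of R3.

By definition r = -4b1 - 2b2 + 0·b3.
Summing componentwise gives <2, -2, -6>.

<2, -2, -6>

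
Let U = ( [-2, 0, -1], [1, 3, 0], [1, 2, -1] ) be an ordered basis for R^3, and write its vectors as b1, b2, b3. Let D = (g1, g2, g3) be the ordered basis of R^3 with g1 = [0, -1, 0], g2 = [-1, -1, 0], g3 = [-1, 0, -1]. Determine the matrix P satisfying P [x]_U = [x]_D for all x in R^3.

Let M have columns bj and N have columns gj. Then for every x, N [x]_D = x = M [x]_U, so P = N^(-1) M.
Since det N = 1, N^(-1) has integer entries; multiplying gives P = [[-1, -2, 0], [1, -1, -2], [1, 0, 1]].

[[-1, -2, 0], [1, -1, -2], [1, 0, 1]]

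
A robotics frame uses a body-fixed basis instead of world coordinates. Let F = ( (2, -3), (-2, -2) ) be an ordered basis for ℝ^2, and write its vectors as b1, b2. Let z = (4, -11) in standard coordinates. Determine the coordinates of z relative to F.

(3, 1)

Write z = c_1 b1 + c_2 b2 and solve for the c_i.
System: 2c_1 - 2c_2 = 4, -3c_1 - 2c_2 = -11; solving gives c_1 = 3, c_2 = 1.
Check: 3b1 + b2 = (4, -11).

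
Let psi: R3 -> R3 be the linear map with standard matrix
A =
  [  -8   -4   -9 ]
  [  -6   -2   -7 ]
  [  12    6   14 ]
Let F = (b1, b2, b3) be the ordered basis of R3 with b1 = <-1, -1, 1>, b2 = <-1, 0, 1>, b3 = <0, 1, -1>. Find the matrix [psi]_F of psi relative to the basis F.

[[0, 0, -2], [-3, 1, -3], [1, -1, 3]]

With P the matrix whose columns are b1, ..., b3, [psi]_F = P^(-1) A P.
Column by column: psi(b1) = A b1 = <3, 1, -4>; its F-coordinates <0, -3, 1> give column 1.
Continuing for each basis vector yields [psi]_F = [[0, 0, -2], [-3, 1, -3], [1, -1, 3]].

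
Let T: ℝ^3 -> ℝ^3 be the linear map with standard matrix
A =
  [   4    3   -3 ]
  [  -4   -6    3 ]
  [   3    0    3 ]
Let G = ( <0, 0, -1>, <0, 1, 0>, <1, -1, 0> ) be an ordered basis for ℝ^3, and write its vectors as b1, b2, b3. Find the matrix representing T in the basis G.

The j-th column of [T]_G is [T(bj)]_G.
T(b1) = A b1 = <3, -3, -3> = 3b1 + 0·b2 + 3b3, so column 1 is <3, 0, 3>.
Repeating for b2, b3 and assembling the columns gives [[3, 0, -3], [0, -3, 3], [3, 3, 1]].

[[3, 0, -3], [0, -3, 3], [3, 3, 1]]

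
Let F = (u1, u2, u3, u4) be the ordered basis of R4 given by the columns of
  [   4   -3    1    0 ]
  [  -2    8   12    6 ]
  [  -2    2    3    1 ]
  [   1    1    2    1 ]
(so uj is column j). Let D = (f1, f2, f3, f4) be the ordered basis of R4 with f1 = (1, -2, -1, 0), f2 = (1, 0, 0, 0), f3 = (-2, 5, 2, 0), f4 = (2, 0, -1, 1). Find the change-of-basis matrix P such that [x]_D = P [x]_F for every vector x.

Let M have columns uj and N have columns fj. Then for every x, N [x]_D = x = M [x]_F, so P = N^(-1) M.
Since det N = -1, N^(-1) has integer entries; multiplying gives P = [[1, 1, -1, 2], [1, -2, 2, 0], [0, 2, 2, 2], [1, 1, 2, 1]].

[[1, 1, -1, 2], [1, -2, 2, 0], [0, 2, 2, 2], [1, 1, 2, 1]]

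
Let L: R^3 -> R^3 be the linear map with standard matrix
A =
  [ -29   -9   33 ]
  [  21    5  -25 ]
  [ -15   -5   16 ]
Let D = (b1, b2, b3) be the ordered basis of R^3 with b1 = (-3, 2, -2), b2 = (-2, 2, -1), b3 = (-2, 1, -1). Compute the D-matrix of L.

Let P have columns b1, ..., b3. Then [L]_D = P^(-1) A P.
Here det P = -1, so P^(-1) is integer; computing A P first and then P^(-1)(A P) gives [[-3, -1, -2], [0, -3, -3], [3, 1, -2]].

[[-3, -1, -2], [0, -3, -3], [3, 1, -2]]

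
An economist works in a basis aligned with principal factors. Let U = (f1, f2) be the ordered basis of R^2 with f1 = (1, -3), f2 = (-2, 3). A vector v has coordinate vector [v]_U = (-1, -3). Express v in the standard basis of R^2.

v = M [v]_U, where M has columns f1, f2.
Carrying out the matrix-vector product, v = (5, -6).

(5, -6)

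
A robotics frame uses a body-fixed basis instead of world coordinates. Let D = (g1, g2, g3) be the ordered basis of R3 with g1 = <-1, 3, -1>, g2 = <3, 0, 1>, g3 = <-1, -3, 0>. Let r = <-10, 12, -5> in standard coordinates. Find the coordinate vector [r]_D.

<1, -4, -3>

We seek scalars with c_1 g1 + ... + c_3 g3 = r; equivalently solve M c = r where the columns of M are g1, ..., g3.
Row-reducing the augmented matrix [M | r] gives c = (1, -4, -3).
Check: g1 - 4g2 - 3g3 = <-10, 12, -5>.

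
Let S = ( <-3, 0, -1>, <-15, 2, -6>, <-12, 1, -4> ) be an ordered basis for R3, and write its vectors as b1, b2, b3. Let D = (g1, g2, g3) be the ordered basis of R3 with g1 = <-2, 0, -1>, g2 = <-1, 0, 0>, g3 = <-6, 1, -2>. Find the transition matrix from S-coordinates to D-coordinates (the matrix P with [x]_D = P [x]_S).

Column j of P is [bj]_D, since P maps S-coordinates to D-coordinates.
Expressing b1 in D: b1 = g1 + g2 + 0·g3, so column 1 of P is <1, 1, 0>.
Doing the same for each bj gives P = [[1, 2, 2], [1, -1, 2], [0, 2, 1]].

[[1, 2, 2], [1, -1, 2], [0, 2, 1]]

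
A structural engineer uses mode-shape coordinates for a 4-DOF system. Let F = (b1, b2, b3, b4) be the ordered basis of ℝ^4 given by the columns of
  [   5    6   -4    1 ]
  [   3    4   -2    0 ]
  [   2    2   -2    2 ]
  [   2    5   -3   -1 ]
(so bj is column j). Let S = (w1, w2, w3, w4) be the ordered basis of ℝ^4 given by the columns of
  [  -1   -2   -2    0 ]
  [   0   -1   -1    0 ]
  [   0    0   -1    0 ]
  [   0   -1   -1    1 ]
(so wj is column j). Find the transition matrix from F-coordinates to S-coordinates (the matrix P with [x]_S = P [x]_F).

[[1, 2, 0, -1], [-1, -2, 0, 2], [-2, -2, 2, -2], [-1, 1, -1, -1]]

Let M have columns bj and N have columns wj. Then for every x, N [x]_S = x = M [x]_F, so P = N^(-1) M.
Since det N = -1, N^(-1) has integer entries; multiplying gives P = [[1, 2, 0, -1], [-1, -2, 0, 2], [-2, -2, 2, -2], [-1, 1, -1, -1]].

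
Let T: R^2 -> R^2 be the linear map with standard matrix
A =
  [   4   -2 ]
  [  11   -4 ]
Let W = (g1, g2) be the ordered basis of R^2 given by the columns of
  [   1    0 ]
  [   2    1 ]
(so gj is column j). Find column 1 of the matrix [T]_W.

Column 1 of [T]_W is the W-coordinate vector of T(g1).
In standard coordinates T(g1) = A g1 = <0, 3>.
Converting to W: <0, 3> = 0·g1 + 3g2, so the coordinate vector is <0, 3>.

<0, 3>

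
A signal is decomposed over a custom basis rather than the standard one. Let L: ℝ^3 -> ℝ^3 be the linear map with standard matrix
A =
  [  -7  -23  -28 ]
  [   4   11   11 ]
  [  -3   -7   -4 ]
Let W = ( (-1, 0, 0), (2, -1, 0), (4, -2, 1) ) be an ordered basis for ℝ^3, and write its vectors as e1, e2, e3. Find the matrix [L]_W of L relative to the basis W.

Let P have columns e1, ..., e3. Then [L]_W = P^(-1) A P.
Here det P = 1, so P^(-1) is integer; computing A P first and then P^(-1)(A P) gives [[1, -3, 0], [-2, 1, -1], [3, 1, -2]].

[[1, -3, 0], [-2, 1, -1], [3, 1, -2]]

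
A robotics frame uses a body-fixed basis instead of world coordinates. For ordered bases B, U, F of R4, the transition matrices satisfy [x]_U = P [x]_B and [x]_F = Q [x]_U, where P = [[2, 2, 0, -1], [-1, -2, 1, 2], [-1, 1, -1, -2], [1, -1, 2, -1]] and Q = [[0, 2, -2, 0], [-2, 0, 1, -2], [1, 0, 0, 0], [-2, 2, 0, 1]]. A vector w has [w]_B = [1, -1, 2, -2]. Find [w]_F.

Composing the changes, [w]_F = Q P [w]_B.
Q P = [[0, -6, 4, 8], [-7, -1, -5, 2], [2, 2, 0, -1], [-5, -9, 4, 5]]; applying this to [1, -1, 2, -2] gives [-2, -20, 2, 2].

[-2, -20, 2, 2]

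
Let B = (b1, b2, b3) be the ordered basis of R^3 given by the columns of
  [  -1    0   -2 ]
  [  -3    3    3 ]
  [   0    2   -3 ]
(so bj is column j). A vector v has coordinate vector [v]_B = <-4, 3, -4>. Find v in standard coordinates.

v = M [v]_B, where M has columns b1, ..., b3.
Carrying out the matrix-vector product, v = <12, 9, 18>.

<12, 9, 18>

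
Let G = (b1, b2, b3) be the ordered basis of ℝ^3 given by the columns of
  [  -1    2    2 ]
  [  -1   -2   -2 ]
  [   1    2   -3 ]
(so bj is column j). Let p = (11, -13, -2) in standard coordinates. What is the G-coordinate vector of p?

[p]_G is the unique c with M c = p, where M has columns b1, ..., b3.
Row-reducing the augmented matrix [M | p] gives c = (1, 3, 3).
Check: b1 + 3b2 + 3b3 = (11, -13, -2).

(1, 3, 3)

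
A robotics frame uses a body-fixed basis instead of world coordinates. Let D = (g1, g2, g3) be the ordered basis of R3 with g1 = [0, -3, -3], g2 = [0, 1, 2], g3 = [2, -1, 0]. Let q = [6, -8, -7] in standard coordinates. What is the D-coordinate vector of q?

[1, -2, 3]

[q]_D is the unique c with M c = q, where M has columns g1, ..., g3.
Solving this 3x3 system gives c = (1, -2, 3).
Check: g1 - 2g2 + 3g3 = [6, -8, -7].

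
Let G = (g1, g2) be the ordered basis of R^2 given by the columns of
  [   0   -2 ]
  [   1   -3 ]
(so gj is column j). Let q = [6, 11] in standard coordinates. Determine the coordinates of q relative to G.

[2, -3]

Write q = c_1 g1 + c_2 g2 and solve for the c_i.
System: 0c_1 - 2c_2 = 6, c_1 - 3c_2 = 11; solving gives c_1 = 2, c_2 = -3.
Check: 2g1 - 3g2 = [6, 11].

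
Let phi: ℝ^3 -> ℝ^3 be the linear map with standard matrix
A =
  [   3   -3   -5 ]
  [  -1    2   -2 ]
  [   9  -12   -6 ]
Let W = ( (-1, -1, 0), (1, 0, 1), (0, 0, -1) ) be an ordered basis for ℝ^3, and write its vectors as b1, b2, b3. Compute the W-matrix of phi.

[[1, 3, -2], [1, 1, 3], [-2, -2, -3]]

With P the matrix whose columns are b1, ..., b3, [phi]_W = P^(-1) A P.
Column by column: phi(b1) = A b1 = (0, -1, 3); its W-coordinates (1, 1, -2) give column 1.
Continuing for each basis vector yields [phi]_W = [[1, 3, -2], [1, 1, 3], [-2, -2, -3]].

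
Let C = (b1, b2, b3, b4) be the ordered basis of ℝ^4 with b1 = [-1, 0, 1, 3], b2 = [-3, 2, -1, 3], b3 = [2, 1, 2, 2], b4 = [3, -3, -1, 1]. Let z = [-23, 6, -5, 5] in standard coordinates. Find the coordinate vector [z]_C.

We seek scalars with c_1 b1 + ... + c_4 b4 = z; equivalently solve M c = z where the columns of M are b1, ..., b4.
Solving this 4x4 system gives c = (3, 2, -4, -2).
Check: 3b1 + 2b2 - 4b3 - 2b4 = [-23, 6, -5, 5].

[3, 2, -4, -2]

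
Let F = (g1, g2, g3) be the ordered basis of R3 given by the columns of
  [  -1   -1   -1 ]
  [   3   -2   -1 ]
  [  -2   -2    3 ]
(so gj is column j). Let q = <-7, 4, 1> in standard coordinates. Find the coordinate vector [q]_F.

We seek scalars with c_1 g1 + ... + c_3 g3 = q; equivalently solve M c = q where the columns of M are g1, ..., g3.
Gaussian elimination on [M | q] yields c = (3, 1, 3).
Check: 3g1 + g2 + 3g3 = <-7, 4, 1>.

<3, 1, 3>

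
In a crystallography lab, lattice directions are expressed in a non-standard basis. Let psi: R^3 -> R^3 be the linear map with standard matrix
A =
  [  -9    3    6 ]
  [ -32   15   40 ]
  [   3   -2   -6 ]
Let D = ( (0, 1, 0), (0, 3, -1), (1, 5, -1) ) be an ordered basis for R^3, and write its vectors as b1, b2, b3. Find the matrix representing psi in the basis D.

[[3, -1, 0], [-1, -3, 1], [3, 3, 0]]

Let P have columns b1, ..., b3. Then [psi]_D = P^(-1) A P.
Here det P = -1, so P^(-1) is integer; computing A P first and then P^(-1)(A P) gives [[3, -1, 0], [-1, -3, 1], [3, 3, 0]].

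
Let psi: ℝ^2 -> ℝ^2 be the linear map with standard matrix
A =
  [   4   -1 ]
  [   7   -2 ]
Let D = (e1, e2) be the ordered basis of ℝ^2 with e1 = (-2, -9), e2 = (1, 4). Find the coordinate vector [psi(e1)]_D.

(0, 1)

Compute psi(e1) = A e1 = (1, 4) in standard coordinates.
Then write this in D-coordinates: solve for y in y_1 e1 + y_2 e2 = (1, 4).
This gives y = (0, 1), which is column 1 of [psi]_D.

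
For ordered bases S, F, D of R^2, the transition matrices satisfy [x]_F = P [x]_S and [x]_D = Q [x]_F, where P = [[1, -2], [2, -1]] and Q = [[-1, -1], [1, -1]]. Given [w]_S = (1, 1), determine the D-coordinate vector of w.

Apply P to get F-coordinates (-1, 1), then Q to get D-coordinates.
The result is [w]_D = (0, -2).

(0, -2)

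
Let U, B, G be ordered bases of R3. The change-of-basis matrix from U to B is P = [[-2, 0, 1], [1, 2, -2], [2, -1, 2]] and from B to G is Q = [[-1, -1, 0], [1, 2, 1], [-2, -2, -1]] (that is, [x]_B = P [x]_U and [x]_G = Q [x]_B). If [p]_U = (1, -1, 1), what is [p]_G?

(4, -2, 3)

Apply P to get B-coordinates (-1, -3, 5), then Q to get G-coordinates.
The result is [p]_G = (4, -2, 3).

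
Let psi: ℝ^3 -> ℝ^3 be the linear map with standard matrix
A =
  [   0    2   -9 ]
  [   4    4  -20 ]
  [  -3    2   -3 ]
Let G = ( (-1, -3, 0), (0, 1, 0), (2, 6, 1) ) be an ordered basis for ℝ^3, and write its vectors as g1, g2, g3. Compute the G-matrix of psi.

With P the matrix whose columns are g1, ..., g3, [psi]_G = P^(-1) A P.
Column by column: psi(g1) = A g1 = (-6, -16, -3); its G-coordinates (0, 2, -3) give column 1.
Continuing for each basis vector yields [psi]_G = [[0, 2, 3], [2, -2, 3], [-3, 2, 3]].

[[0, 2, 3], [2, -2, 3], [-3, 2, 3]]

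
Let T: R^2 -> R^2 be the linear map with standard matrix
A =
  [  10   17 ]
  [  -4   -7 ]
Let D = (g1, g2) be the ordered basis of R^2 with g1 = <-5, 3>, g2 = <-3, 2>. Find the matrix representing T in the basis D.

Let P have columns g1, g2. Then [T]_D = P^(-1) A P.
Here det P = -1, so P^(-1) is integer; computing A P first and then P^(-1)(A P) gives [[1, -2], [-2, 2]].

[[1, -2], [-2, 2]]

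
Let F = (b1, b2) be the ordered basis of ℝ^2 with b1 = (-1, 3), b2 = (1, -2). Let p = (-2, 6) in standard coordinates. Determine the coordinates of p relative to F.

(2, 0)

[p]_F is the unique c with M c = p, where M has columns b1, b2.
System: -c_1 + c_2 = -2, 3c_1 - 2c_2 = 6; solving gives c_1 = 2, c_2 = 0.
Check: 2b1 + 0·b2 = (-2, 6).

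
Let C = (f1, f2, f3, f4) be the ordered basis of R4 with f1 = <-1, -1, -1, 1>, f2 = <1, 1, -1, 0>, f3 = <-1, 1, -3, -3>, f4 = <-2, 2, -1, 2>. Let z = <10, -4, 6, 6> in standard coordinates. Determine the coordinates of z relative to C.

[z]_C is the unique c with M c = z, where M has columns f1, ..., f4.
Solving this 4x4 system gives c = (1, 4, -3, -2).
Check: f1 + 4f2 - 3f3 - 2f4 = <10, -4, 6, 6>.

<1, 4, -3, -2>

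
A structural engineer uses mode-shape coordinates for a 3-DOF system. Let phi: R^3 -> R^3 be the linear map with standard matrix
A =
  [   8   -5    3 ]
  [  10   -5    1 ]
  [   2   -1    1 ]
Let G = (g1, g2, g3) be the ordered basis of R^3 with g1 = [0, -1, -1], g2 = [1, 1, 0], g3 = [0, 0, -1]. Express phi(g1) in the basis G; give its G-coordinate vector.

[-2, 2, 2]

Column 1 of [phi]_G is the G-coordinate vector of phi(g1).
In standard coordinates phi(g1) = A g1 = [2, 4, 0].
Converting to G: [2, 4, 0] = -2g1 + 2g2 + 2g3, so the coordinate vector is [-2, 2, 2].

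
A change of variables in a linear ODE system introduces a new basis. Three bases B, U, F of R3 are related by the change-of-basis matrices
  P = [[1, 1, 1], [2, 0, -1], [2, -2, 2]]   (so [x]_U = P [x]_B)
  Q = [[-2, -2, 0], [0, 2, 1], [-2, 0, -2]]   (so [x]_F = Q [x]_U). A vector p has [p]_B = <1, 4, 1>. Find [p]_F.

<-14, -2, -4>

First [p]_U = P [p]_B = <6, 1, -4>.
Then [p]_F = Q [p]_U = <-14, -2, -4>.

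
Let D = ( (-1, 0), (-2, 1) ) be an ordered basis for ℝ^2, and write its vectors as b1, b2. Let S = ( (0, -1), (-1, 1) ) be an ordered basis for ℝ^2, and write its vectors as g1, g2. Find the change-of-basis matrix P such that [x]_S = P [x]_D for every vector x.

[[1, 1], [1, 2]]

Column j of P is [bj]_S, since P maps D-coordinates to S-coordinates.
Expressing b1 in S: b1 = g1 + g2, so column 1 of P is (1, 1).
Doing the same for each bj gives P = [[1, 1], [1, 2]].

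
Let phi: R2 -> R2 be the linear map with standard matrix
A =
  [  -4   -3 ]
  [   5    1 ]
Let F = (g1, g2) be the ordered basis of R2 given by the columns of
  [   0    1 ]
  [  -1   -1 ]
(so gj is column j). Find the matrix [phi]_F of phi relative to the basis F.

The j-th column of [phi]_F is [phi(gj)]_F.
phi(g1) = A g1 = (3, -1) = -2g1 + 3g2, so column 1 is (-2, 3).
Repeating for g2 and assembling the columns gives [[-2, -3], [3, -1]].

[[-2, -3], [3, -1]]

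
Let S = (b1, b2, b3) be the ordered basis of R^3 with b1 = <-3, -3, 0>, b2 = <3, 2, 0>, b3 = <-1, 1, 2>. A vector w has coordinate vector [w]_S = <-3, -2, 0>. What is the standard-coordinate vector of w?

<3, 5, 0>

The coordinates say w = -3b1 - 2b2 + 0·b3; adding the scaled basis vectors gives <3, 5, 0>.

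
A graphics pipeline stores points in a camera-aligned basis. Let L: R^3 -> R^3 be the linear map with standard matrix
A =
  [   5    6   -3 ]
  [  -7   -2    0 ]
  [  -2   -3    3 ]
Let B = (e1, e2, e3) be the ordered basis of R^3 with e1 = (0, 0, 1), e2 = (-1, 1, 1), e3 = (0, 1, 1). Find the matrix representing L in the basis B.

The j-th column of [L]_B is [L(ej)]_B.
L(e1) = A e1 = (-3, 0, 3) = 3e1 + 3e2 - 3e3, so column 1 is (3, 3, -3).
Repeating for e2, e3 and assembling the columns gives [[3, -3, 2], [3, 2, -3], [-3, 3, 1]].

[[3, -3, 2], [3, 2, -3], [-3, 3, 1]]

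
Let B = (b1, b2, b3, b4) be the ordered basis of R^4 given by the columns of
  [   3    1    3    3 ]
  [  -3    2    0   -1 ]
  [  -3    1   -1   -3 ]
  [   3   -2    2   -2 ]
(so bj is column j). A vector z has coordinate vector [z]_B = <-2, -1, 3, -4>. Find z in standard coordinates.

<-10, 8, 14, 10>

The coordinates say z = -2b1 - b2 + 3b3 - 4b4; adding the scaled basis vectors gives <-10, 8, 14, 10>.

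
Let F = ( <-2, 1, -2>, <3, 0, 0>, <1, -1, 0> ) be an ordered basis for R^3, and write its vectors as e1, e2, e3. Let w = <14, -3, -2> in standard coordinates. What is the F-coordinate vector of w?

We seek scalars with c_1 e1 + ... + c_3 e3 = w; equivalently solve M c = w where the columns of M are e1, ..., e3.
Solving this 3x3 system gives c = (1, 4, 4).
Check: e1 + 4e2 + 4e3 = <14, -3, -2>.

<1, 4, 4>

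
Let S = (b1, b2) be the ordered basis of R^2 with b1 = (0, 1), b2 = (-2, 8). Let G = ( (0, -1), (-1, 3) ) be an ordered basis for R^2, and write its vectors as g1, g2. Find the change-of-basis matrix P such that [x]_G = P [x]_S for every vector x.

[[-1, -2], [0, 2]]

Column j of P is [bj]_G, since P maps S-coordinates to G-coordinates.
Expressing b1 in G: b1 = -g1 + 0·g2, so column 1 of P is (-1, 0).
Doing the same for each bj gives P = [[-1, -2], [0, 2]].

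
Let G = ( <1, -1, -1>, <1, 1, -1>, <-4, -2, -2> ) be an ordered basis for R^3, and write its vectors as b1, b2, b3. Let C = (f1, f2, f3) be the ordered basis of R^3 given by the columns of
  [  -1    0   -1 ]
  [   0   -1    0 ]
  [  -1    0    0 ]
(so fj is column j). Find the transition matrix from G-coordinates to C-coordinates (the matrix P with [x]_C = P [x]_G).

Let M have columns bj and N have columns fj. Then for every x, N [x]_C = x = M [x]_G, so P = N^(-1) M.
Since det N = 1, N^(-1) has integer entries; multiplying gives P = [[1, 1, 2], [1, -1, 2], [-2, -2, 2]].

[[1, 1, 2], [1, -1, 2], [-2, -2, 2]]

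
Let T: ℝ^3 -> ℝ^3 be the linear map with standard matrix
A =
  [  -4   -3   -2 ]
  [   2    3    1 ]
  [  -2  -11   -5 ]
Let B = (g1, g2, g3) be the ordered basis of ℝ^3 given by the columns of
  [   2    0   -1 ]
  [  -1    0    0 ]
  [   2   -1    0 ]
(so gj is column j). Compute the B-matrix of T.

[[-3, 1, 2], [-3, -3, 2], [3, 0, 0]]

With P the matrix whose columns are g1, ..., g3, [T]_B = P^(-1) A P.
Column by column: T(g1) = A g1 = (-9, 3, -3); its B-coordinates (-3, -3, 3) give column 1.
Continuing for each basis vector yields [T]_B = [[-3, 1, 2], [-3, -3, 2], [3, 0, 0]].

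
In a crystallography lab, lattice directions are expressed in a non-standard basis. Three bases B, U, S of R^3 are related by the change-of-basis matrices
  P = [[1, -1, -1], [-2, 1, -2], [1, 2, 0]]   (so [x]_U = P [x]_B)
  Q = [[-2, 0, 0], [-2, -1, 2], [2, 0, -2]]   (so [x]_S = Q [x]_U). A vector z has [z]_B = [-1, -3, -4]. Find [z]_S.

Apply P to get U-coordinates [6, 7, -7], then Q to get S-coordinates.
The result is [z]_S = [-12, -33, 26].

[-12, -33, 26]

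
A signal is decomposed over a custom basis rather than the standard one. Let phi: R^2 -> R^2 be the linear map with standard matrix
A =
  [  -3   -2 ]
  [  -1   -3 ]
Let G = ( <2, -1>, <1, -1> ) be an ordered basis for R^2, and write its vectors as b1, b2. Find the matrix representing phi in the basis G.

Let P have columns b1, b2. Then [phi]_G = P^(-1) A P.
Here det P = -1, so P^(-1) is integer; computing A P first and then P^(-1)(A P) gives [[-3, 1], [2, -3]].

[[-3, 1], [2, -3]]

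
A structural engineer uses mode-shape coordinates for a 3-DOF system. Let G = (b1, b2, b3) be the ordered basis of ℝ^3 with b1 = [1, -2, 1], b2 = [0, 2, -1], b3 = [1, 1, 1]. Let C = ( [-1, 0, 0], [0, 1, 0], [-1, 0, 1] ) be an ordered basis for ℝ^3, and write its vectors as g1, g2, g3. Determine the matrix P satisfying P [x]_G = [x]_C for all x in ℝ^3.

Take x = bj: its G-coordinates are the j-th standard unit vector, so P e_j — column j of P — equals [bj]_C.
b1 = -2g1 - 2g2 + g3, giving column 1 = [-2, -2, 1]; repeating for each j gives P = [[-2, 1, -2], [-2, 2, 1], [1, -1, 1]].

[[-2, 1, -2], [-2, 2, 1], [1, -1, 1]]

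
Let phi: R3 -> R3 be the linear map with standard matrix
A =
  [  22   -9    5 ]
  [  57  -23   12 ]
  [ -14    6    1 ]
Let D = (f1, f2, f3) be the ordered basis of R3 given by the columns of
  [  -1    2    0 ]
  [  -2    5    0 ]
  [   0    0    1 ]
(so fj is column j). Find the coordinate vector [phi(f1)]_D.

Compute phi(f1) = A f1 = <-4, -11, 2> in standard coordinates.
Then write this in D-coordinates: solve for y in y_1 f1 + ... + y_3 f3 = <-4, -11, 2>.
This gives y = <-2, -3, 2>, which is column 1 of [phi]_D.

<-2, -3, 2>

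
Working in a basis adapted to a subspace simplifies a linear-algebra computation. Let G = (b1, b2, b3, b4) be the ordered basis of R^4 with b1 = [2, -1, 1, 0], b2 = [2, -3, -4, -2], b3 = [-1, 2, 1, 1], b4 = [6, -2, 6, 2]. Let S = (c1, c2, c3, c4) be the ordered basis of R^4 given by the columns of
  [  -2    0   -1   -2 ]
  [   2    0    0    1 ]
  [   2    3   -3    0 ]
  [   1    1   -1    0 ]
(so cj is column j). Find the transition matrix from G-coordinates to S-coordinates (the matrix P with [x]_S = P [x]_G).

[[-1, -2, 2, 0], [-1, 0, 0, 0], [-2, 0, 1, -2], [1, 1, -2, -2]]

Take x = bj: its G-coordinates are the j-th standard unit vector, so P e_j — column j of P — equals [bj]_S.
b1 = -c1 - c2 - 2c3 + c4, giving column 1 = [-1, -1, -2, 1]; repeating for each j gives P = [[-1, -2, 2, 0], [-1, 0, 0, 0], [-2, 0, 1, -2], [1, 1, -2, -2]].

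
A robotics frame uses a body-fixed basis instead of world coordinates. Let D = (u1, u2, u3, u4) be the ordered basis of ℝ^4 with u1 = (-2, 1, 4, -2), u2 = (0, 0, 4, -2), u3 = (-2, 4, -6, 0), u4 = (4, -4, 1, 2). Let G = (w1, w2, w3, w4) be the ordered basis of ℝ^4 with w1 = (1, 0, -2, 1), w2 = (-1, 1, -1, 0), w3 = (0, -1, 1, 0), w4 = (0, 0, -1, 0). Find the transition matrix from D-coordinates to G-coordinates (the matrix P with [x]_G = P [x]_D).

[[-2, -2, 0, 2], [0, -2, 2, -2], [-1, -2, -2, 2], [-1, 0, 2, -1]]

Column j of P is [uj]_G, since P maps D-coordinates to G-coordinates.
Expressing u1 in G: u1 = -2w1 + 0·w2 - w3 - w4, so column 1 of P is (-2, 0, -1, -1).
Doing the same for each uj gives P = [[-2, -2, 0, 2], [0, -2, 2, -2], [-1, -2, -2, 2], [-1, 0, 2, -1]].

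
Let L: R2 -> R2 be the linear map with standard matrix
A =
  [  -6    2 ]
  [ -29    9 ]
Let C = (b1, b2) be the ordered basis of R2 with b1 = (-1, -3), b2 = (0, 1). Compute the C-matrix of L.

With P the matrix whose columns are b1, b2, [L]_C = P^(-1) A P.
Column by column: L(b1) = A b1 = (0, 2); its C-coordinates (0, 2) give column 1.
Continuing for each basis vector yields [L]_C = [[0, -2], [2, 3]].

[[0, -2], [2, 3]]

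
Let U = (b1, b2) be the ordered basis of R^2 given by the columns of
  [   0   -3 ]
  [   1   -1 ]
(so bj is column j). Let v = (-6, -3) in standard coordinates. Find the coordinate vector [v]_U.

We seek scalars with c_1 b1 + c_2 b2 = v; equivalently solve M c = v where the columns of M are b1, b2.
System: 0c_1 - 3c_2 = -6, c_1 - c_2 = -3; solving gives c_1 = -1, c_2 = 2.
Check: -b1 + 2b2 = (-6, -3).

(-1, 2)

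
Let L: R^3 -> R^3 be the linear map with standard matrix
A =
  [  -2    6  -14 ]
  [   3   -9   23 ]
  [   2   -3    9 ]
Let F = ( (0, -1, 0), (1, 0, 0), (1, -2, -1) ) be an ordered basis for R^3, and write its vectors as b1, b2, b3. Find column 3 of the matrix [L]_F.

(0, -1, 1)

Compute L(b3) = A b3 = (0, -2, -1) in standard coordinates.
Then write this in F-coordinates: solve for y in y_1 b1 + ... + y_3 b3 = (0, -2, -1).
This gives y = (0, -1, 1), which is column 3 of [L]_F.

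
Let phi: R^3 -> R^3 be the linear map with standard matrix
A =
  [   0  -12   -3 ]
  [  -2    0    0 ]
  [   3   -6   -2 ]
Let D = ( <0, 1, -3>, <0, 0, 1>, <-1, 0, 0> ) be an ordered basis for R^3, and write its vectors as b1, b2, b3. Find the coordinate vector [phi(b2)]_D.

Column 2 of [phi]_D is the D-coordinate vector of phi(b2).
In standard coordinates phi(b2) = A b2 = <-3, 0, -2>.
Converting to D: <-3, 0, -2> = 0·b1 - 2b2 + 3b3, so the coordinate vector is <0, -2, 3>.

<0, -2, 3>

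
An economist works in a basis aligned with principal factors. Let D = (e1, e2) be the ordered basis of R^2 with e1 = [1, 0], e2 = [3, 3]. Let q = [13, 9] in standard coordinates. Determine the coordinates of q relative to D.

[q]_D is the unique c with M c = q, where M has columns e1, e2.
System: c_1 + 3c_2 = 13, 0c_1 + 3c_2 = 9; solving gives c_1 = 4, c_2 = 3.
Check: 4e1 + 3e2 = [13, 9].

[4, 3]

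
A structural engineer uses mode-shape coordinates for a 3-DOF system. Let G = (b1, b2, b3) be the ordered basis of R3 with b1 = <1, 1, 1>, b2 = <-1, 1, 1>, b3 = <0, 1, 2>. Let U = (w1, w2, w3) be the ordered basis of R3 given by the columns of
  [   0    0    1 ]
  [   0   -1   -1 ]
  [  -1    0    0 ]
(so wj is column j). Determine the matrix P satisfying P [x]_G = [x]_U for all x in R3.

Let M have columns bj and N have columns wj. Then for every x, N [x]_U = x = M [x]_G, so P = N^(-1) M.
Since det N = -1, N^(-1) has integer entries; multiplying gives P = [[-1, -1, -2], [-2, 0, -1], [1, -1, 0]].

[[-1, -1, -2], [-2, 0, -1], [1, -1, 0]]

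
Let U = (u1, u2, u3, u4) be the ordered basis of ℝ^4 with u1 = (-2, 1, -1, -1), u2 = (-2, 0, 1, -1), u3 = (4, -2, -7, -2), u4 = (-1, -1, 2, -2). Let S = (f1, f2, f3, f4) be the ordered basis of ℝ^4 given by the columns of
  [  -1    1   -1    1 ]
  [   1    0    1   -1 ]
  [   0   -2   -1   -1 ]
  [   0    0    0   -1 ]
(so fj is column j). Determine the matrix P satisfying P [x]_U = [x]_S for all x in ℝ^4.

Let M have columns uj and N have columns fj. Then for every x, N [x]_S = x = M [x]_U, so P = N^(-1) M.
Since det N = -1, N^(-1) has integer entries; multiplying gives P = [[0, -1, -1, 1], [-1, -2, 2, -2], [2, 2, 1, 0], [1, 1, 2, 2]].

[[0, -1, -1, 1], [-1, -2, 2, -2], [2, 2, 1, 0], [1, 1, 2, 2]]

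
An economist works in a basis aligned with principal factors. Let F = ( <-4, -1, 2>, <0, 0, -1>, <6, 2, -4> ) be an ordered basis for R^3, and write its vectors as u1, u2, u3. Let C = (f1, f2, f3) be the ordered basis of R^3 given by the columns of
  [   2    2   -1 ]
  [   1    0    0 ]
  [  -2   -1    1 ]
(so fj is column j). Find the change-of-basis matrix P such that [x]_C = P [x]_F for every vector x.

[[-1, 0, 2], [-2, -1, 2], [-2, -2, 2]]

Column j of P is [uj]_C, since P maps F-coordinates to C-coordinates.
Expressing u1 in C: u1 = -f1 - 2f2 - 2f3, so column 1 of P is <-1, -2, -2>.
Doing the same for each uj gives P = [[-1, 0, 2], [-2, -1, 2], [-2, -2, 2]].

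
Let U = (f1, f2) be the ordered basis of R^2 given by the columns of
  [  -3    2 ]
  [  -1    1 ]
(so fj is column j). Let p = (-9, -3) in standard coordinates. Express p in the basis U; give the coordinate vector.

We seek scalars with c_1 f1 + c_2 f2 = p; equivalently solve M c = p where the columns of M are f1, f2.
System: -3c_1 + 2c_2 = -9, -c_1 + c_2 = -3; solving gives c_1 = 3, c_2 = 0.
Check: 3f1 + 0·f2 = (-9, -3).

(3, 0)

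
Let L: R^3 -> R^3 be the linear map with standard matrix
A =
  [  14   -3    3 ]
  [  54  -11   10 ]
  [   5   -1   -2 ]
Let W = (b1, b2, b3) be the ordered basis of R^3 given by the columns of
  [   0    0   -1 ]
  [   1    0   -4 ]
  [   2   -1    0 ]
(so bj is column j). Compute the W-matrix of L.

[[-3, 2, -2], [-1, 2, -3], [-3, 3, 2]]

With P the matrix whose columns are b1, ..., b3, [L]_W = P^(-1) A P.
Column by column: L(b1) = A b1 = (3, 9, -5); its W-coordinates (-3, -1, -3) give column 1.
Continuing for each basis vector yields [L]_W = [[-3, 2, -2], [-1, 2, -3], [-3, 3, 2]].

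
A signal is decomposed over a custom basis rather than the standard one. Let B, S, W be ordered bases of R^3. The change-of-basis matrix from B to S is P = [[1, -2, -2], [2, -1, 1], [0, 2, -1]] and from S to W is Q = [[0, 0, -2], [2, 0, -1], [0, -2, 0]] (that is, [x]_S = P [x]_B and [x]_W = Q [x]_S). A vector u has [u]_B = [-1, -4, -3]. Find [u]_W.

First [u]_S = P [u]_B = [13, -1, -5].
Then [u]_W = Q [u]_S = [10, 31, 2].

[10, 31, 2]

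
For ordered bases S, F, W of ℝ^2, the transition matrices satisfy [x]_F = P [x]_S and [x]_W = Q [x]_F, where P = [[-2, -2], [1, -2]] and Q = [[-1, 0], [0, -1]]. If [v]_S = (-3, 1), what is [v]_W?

Composing the changes, [v]_W = Q P [v]_S.
Q P = [[2, 2], [-1, 2]]; applying this to (-3, 1) gives (-4, 5).

(-4, 5)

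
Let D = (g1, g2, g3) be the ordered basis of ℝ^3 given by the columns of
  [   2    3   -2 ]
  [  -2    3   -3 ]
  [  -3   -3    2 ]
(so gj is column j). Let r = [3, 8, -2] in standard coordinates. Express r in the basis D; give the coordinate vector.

[-1, 1, -1]

We seek scalars with c_1 g1 + ... + c_3 g3 = r; equivalently solve M c = r where the columns of M are g1, ..., g3.
Gaussian elimination on [M | r] yields c = (-1, 1, -1).
Check: -g1 + g2 - g3 = [3, 8, -2].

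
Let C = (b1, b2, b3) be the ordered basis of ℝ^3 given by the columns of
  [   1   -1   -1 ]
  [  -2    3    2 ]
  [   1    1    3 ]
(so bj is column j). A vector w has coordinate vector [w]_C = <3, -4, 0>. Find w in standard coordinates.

By definition w = 3b1 - 4b2 + 0·b3.
Summing componentwise gives <7, -18, -1>.

<7, -18, -1>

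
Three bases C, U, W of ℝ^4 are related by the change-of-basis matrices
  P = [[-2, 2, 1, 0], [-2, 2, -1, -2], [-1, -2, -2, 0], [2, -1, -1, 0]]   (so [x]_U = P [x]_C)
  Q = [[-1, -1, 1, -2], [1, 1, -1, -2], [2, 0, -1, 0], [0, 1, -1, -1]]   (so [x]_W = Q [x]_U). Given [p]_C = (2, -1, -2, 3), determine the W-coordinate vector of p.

(8, -36, -20, -21)

Apply P to get U-coordinates (-8, -10, 4, 7), then Q to get W-coordinates.
The result is [p]_W = (8, -36, -20, -21).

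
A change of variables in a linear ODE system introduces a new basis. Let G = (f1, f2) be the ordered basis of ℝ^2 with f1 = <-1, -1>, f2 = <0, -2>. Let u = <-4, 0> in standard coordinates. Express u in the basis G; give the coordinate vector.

We seek scalars with c_1 f1 + c_2 f2 = u; equivalently solve M c = u where the columns of M are f1, f2.
System: -c_1 + 0c_2 = -4, -c_1 - 2c_2 = 0; solving gives c_1 = 4, c_2 = -2.
Check: 4f1 - 2f2 = <-4, 0>.

<4, -2>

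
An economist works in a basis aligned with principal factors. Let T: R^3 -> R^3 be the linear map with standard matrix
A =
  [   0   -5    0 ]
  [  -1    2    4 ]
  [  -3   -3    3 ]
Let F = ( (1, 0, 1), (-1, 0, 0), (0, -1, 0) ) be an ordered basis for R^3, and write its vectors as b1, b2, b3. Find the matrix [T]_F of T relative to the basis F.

The j-th column of [T]_F is [T(bj)]_F.
T(b1) = A b1 = (0, 3, 0) = 0·b1 + 0·b2 - 3b3, so column 1 is (0, 0, -3).
Repeating for b2, b3 and assembling the columns gives [[0, 3, 3], [0, 3, -2], [-3, -1, 2]].

[[0, 3, 3], [0, 3, -2], [-3, -1, 2]]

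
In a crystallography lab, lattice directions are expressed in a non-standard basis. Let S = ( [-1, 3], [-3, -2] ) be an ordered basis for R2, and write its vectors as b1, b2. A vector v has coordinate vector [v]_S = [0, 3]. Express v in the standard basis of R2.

[-9, -6]

The coordinates say v = 0·b1 + 3b2; adding the scaled basis vectors gives [-9, -6].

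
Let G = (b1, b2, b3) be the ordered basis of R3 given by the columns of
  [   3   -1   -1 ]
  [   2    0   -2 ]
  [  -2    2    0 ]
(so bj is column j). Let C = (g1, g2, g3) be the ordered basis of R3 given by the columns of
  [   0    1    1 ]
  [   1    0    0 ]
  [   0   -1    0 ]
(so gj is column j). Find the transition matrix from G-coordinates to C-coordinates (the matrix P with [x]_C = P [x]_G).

Take x = bj: its G-coordinates are the j-th standard unit vector, so P e_j — column j of P — equals [bj]_C.
b1 = 2g1 + 2g2 + g3, giving column 1 = (2, 2, 1); repeating for each j gives P = [[2, 0, -2], [2, -2, 0], [1, 1, -1]].

[[2, 0, -2], [2, -2, 0], [1, 1, -1]]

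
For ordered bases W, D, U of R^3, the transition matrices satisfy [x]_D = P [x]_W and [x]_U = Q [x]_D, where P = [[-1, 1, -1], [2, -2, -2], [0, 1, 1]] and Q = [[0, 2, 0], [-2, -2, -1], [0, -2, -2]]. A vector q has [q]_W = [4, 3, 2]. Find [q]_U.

[-4, 5, -6]

Apply P to get D-coordinates [-3, -2, 5], then Q to get U-coordinates.
The result is [q]_U = [-4, 5, -6].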